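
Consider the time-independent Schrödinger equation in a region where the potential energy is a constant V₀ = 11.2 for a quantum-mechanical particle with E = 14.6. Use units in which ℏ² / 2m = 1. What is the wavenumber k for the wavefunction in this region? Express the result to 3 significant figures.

With E > V₀ the solution is oscillatory, ψ ∝ e^{±ikx} with k = √(2m(E − V₀))/ℏ.
k = √(2 × 0.5 × 3.4) = 1.844.

k = 1.84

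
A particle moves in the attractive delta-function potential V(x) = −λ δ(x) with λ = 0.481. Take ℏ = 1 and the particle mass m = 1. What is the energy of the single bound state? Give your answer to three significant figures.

For x ≠ 0 the bound state is ψ ∝ e^{−κ|x|}; integrating the TISE across the delta gives the cusp condition 2κ = 2mλ/ℏ², so κ = 0.4810.
Then E = −ℏ²κ²/(2m) = −mλ²/(2ℏ²) = -0.1157.

E = -0.116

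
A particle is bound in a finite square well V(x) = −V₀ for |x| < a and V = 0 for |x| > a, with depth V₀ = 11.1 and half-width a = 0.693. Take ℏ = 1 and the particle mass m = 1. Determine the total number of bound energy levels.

The dimensionless depth is z₀ = a√(2mV₀)/ℏ = 0.693 × √(22.20) = 3.265.
The even/odd transcendental equations gain one root per π/2 in z₀, giving N = 1 + ⌊2z₀/π⌋ = 1 + ⌊2.079⌋ = 3.

N = 3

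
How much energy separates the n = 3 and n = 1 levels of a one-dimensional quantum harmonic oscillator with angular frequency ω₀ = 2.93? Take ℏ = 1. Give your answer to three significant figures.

E_n = ℏω₀(n + ½), so ΔE = (3 − 1) ℏω₀ = 2 × 2.93 = 5.860.

ΔE = 5.86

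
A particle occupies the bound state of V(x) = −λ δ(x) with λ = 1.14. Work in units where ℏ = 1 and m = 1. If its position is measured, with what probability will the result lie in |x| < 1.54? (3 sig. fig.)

P = 0.970

The normalised bound state is ψ = √κ e^{−κ|x|} with κ = mλ/ℏ² = 1.140.
P(|x| < d) = ∫_{−d}^{d} κ e^{−2κ|x|} dx = 1 − e^{−2κd} = 1 − e^{−3.511} = 0.9701.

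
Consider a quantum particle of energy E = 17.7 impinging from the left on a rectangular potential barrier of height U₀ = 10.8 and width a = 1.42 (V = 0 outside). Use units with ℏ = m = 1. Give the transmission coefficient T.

E > U₀: inside the barrier k₂ = √(2m(E − U₀))/ℏ = 3.715, k₂a = 5.275.
T = [1 + U₀² sin²(k₂a) / (4E(E − U₀))]⁻¹ = 1/1.171 = 0.854.

T = 0.854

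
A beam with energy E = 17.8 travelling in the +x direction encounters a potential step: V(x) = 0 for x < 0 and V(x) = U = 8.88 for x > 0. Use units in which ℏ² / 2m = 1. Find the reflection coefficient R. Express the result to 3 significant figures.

R = 0.0293

On each side the TISE gives plane waves with k = √(2m(E − V))/ℏ: k₁ = √(2·½·17.8) = 4.219, k₂ = √(2·½·8.92) = 2.987.
Continuity of ψ and ψ′ at the step yields the reflection amplitude r = (k₁ − k₂)/(k₁ + k₂) = 0.1710; thus R = |r|² = 0.02925, T = 0.9707.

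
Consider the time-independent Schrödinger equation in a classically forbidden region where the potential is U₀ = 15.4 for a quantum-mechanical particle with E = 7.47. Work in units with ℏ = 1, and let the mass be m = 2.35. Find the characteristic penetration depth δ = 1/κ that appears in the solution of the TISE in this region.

Since E < U₀ the TISE in this region is ψ'' = κ²ψ with κ = √(2m(U₀ − E))/ℏ.
κ = √(2 × 2.35 × 7.93) = 6.105. The penetration depth is δ = 1/κ = 0.164.

δ = 0.164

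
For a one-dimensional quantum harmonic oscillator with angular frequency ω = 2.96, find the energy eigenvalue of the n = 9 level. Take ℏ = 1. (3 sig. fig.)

E = 28.1

Using E_n = (n + ½)ℏω: E_9 = 9.5 × 2.96 = 28.12.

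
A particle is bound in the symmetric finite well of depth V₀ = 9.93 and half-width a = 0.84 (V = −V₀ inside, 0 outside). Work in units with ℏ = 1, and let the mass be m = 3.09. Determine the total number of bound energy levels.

Define the well-strength parameter z₀ = (a/ℏ)√(2mV₀) = 0.84 × √(2·3.09·9.93) = 6.580.
The even/odd transcendental equations gain one root per π/2 in z₀, giving N = 1 + ⌊2z₀/π⌋ = 1 + ⌊4.189⌋ = 5.

N = 5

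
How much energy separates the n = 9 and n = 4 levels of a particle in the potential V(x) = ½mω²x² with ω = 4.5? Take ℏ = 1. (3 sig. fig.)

E_n = ℏω(n + ½), so ΔE = (9 − 4) ℏω = 5 × 4.5 = 22.50.

ΔE = 22.5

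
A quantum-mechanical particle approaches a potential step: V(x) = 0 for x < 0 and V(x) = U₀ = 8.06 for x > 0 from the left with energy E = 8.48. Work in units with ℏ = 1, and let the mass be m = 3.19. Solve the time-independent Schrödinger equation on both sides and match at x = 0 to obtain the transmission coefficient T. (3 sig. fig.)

The wavenumbers are k₁ = √(2mE)/ℏ = 7.355 on the left and k₂ = √(2m(E − U₀))/ℏ = 1.637 on the right.
Continuity of ψ and ψ′ at the step yields the reflection amplitude r = (k₁ − k₂)/(k₁ + k₂) = 0.6359; thus R = |r|² = 0.4044, T = 0.5956.

T = 0.596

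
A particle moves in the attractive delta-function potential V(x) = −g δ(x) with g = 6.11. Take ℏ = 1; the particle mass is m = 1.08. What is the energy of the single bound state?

E = -20.2

The bound state is ψ(x) = √κ e^{−κ|x|}. The derivative jump ψ'(0⁺) − ψ'(0⁻) = −(2mg/ℏ²)ψ(0) fixes κ = mg/ℏ² = 6.599.
Then E = −ℏ²κ²/(2m) = −mg²/(2ℏ²) = -20.16.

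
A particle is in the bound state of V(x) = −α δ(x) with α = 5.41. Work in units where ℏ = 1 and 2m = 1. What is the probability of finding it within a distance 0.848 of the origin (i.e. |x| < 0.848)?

The normalised bound state is ψ = √κ e^{−κ|x|} with κ = mα/ℏ² = 2.705.
P(|x| < d) = ∫_{−d}^{d} κ e^{−2κ|x|} dx = 1 − e^{−2κd} = 1 − e^{−4.588} = 0.9898.

P = 0.990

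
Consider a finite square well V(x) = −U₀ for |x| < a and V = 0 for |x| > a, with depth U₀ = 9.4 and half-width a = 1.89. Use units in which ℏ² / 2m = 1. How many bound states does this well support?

The dimensionless depth is z₀ = a√(2mU₀)/ℏ = 1.89 × √(9.400) = 5.795.
A new bound state (alternating even/odd) appears each time z₀ passes a multiple of π/2, so N = ⌊2z₀/π⌋ + 1 = ⌊3.689⌋ + 1 = 4.

N = 4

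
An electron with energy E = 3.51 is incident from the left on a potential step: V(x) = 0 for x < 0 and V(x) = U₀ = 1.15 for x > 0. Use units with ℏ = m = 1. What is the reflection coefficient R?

R = 0.00978

On each side the TISE gives plane waves with k = √(2m(E − V))/ℏ: k₁ = √(2·1·3.51) = 2.650, k₂ = √(2·1·2.36) = 2.173.
Matching ψ and ψ′ at x = 0 gives r = (k₁ − k₂)/(k₁ + k₂), so R = r² = 0.009784 and T = 1 − R = 0.9902.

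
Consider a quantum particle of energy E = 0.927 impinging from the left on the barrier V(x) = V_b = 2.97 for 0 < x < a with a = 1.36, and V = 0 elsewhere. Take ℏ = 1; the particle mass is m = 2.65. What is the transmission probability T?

E < V_b: inside the barrier ψ ∝ e^{±κx} with κ = √(2m(V_b − E))/ℏ = 3.291.
κa = 4.475, sinh(κa) = 43.90.
The exact tunnelling result is T⁻¹ = 1 + V_b² sinh²(κa) / [4E(V_b − E)] = 2245, so T = 0.000445.

T = 0.000445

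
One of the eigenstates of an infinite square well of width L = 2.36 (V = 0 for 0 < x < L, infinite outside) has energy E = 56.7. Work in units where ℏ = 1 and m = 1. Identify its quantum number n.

For an infinite well E_n = n²π²ℏ²/(2mL²), so n = (L/πℏ)√(2mE).
n = (2.36/π) × √(2 × 1 × 56.7) = 8.000 → n = 8.

n = 8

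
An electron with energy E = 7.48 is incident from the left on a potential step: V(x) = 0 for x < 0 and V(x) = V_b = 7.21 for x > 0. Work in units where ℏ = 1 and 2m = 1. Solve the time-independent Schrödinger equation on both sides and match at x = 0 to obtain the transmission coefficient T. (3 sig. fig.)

T = 0.537

On each side the TISE gives plane waves with k = √(2m(E − V))/ℏ: k₁ = √(2·½·7.48) = 2.735, k₂ = √(2·½·0.27) = 0.5196.
Continuity of ψ and ψ′ at the step yields the reflection amplitude r = (k₁ − k₂)/(k₁ + k₂) = 0.6807; thus R = |r|² = 0.4633, T = 0.5367.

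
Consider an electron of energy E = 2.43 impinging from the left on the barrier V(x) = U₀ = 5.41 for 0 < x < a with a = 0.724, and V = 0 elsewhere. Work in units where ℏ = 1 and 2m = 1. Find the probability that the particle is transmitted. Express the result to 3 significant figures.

Since E < U₀ the interior solution is evanescent with decay constant κ = √(2m(U₀ − E))/ℏ = 1.726.
κa = 1.250, sinh(κa) = 1.602.
Matching ψ, ψ′ at both faces gives T = [1 + U₀² sinh²(κa) / (4E(U₀ − E))]⁻¹ = 1/3.592 = 0.278.

T = 0.278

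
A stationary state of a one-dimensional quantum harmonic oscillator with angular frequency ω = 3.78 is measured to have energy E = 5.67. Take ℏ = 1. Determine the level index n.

Invert E_n = (n + ½)ℏω: n = E/ℏω − ½ = 1.000, so n = 1.

n = 1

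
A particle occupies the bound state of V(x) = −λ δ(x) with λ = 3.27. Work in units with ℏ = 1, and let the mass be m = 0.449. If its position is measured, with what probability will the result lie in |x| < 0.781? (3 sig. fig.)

The normalised bound state is ψ = √κ e^{−κ|x|} with κ = mλ/ℏ² = 1.468.
P(|x| < d) = ∫_{−d}^{d} κ e^{−2κ|x|} dx = 1 − e^{−2κd} = 1 − e^{−2.293} = 0.8991.

P = 0.899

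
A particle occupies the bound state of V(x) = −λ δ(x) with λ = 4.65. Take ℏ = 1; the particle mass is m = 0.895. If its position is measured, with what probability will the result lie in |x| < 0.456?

The normalised bound state is ψ = √κ e^{−κ|x|} with κ = mλ/ℏ² = 4.162.
P(|x| < d) = ∫_{−d}^{d} κ e^{−2κ|x|} dx = 1 − e^{−2κd} = 1 − e^{−3.796} = 0.9775.

P = 0.978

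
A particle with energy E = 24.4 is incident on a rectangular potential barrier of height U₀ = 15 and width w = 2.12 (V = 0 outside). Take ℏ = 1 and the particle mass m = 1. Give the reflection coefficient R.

Above the barrier the interior wavenumber is k₂ = √(2m(E − U₀))/ℏ = 4.336, giving phase k₂w = 9.192.
T = [1 + U₀² sin²(k₂w) / (4E(E − U₀))]⁻¹ = 1/1.013 = 0.987.
R = 1 − T = 0.0129.

R = 0.0129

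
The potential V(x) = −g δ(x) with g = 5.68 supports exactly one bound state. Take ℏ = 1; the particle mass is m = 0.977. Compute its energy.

The bound state is ψ(x) = √κ e^{−κ|x|}. The derivative jump ψ'(0⁺) − ψ'(0⁻) = −(2mg/ℏ²)ψ(0) fixes κ = mg/ℏ² = 5.549.
Then E = −ℏ²κ²/(2m) = −mg²/(2ℏ²) = -15.76.

E = -15.8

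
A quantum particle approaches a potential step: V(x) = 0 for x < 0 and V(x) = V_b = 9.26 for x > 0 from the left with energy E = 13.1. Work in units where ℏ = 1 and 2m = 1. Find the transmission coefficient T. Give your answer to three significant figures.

On each side the TISE gives plane waves with k = √(2m(E − V))/ℏ: k₁ = √(2·½·13.1) = 3.619, k₂ = √(2·½·3.84) = 1.960.
Matching ψ and ψ′ at x = 0 gives r = (k₁ − k₂)/(k₁ + k₂), so R = r² = 0.08851 and T = 1 − R = 0.9115.

T = 0.911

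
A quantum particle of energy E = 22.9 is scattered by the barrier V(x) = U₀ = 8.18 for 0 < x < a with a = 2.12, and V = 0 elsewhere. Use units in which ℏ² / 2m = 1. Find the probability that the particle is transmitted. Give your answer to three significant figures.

T = 0.956

E > U₀: inside the barrier k₂ = √(2m(E − U₀))/ℏ = 3.837, k₂a = 8.134.
Matching at both interfaces gives T⁻¹ = 1 + U₀² sin²(k₂a) / [4E(E − U₀)] = 1.046, hence T = 0.956.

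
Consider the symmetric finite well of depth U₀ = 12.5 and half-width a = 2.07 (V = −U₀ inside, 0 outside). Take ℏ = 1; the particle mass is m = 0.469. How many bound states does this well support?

Define the well-strength parameter z₀ = (a/ℏ)√(2mU₀) = 2.07 × √(2·0.469·12.5) = 7.088.
A new bound state (alternating even/odd) appears each time z₀ passes a multiple of π/2, so N = ⌊2z₀/π⌋ + 1 = ⌊4.512⌋ + 1 = 5.

N = 5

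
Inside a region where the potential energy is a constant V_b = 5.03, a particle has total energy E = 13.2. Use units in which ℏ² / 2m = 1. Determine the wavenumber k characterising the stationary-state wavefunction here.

With E > V_b the solution is oscillatory, ψ ∝ e^{±ikx} with k = √(2m(E − V_b))/ℏ.
k = √(2 × 0.5 × 8.17) = 2.858.

k = 2.86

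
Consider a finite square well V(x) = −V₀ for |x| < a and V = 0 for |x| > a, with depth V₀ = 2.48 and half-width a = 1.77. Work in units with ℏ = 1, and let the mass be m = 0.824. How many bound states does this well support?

N = 3

The dimensionless depth is z₀ = a√(2mV₀)/ℏ = 1.77 × √(4.087) = 3.578.
A new bound state (alternating even/odd) appears each time z₀ passes a multiple of π/2, so N = ⌊2z₀/π⌋ + 1 = ⌊2.278⌋ + 1 = 3.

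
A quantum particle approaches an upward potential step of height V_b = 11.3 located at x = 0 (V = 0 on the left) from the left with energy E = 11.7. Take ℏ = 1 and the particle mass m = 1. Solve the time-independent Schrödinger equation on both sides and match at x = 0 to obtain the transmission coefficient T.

T = 0.527

The wavenumbers are k₁ = √(2mE)/ℏ = 4.837 on the left and k₂ = √(2m(E − V_b))/ℏ = 0.8944 on the right.
Continuity of ψ and ψ′ at the step yields the reflection amplitude r = (k₁ − k₂)/(k₁ + k₂) = 0.6879; thus R = |r|² = 0.4732, T = 0.5268.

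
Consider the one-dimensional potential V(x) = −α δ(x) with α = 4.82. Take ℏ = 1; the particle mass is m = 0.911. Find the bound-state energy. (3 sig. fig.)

E = -10.6

The bound state is ψ(x) = √κ e^{−κ|x|}. The derivative jump ψ'(0⁺) − ψ'(0⁻) = −(2mα/ℏ²)ψ(0) fixes κ = mα/ℏ² = 4.391.
Then E = −ℏ²κ²/(2m) = −mα²/(2ℏ²) = -10.58.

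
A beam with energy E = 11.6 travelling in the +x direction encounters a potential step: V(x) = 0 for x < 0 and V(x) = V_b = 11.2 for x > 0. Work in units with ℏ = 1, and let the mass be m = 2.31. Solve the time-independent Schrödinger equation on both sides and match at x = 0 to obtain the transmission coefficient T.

The wavenumbers are k₁ = √(2mE)/ℏ = 7.321 on the left and k₂ = √(2m(E − V_b))/ℏ = 1.359 on the right.
Continuity of ψ and ψ′ at the step yields the reflection amplitude r = (k₁ − k₂)/(k₁ + k₂) = 0.6868; thus R = |r|² = 0.4717, T = 0.5283.

T = 0.528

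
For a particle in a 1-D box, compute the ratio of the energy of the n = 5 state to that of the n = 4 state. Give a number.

Since E_n ∝ n², the ratio is (5/4)² = 1.5625.

1.5625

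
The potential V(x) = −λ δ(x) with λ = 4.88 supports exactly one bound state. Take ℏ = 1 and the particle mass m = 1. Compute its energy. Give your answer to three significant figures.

E = -11.9

For x ≠ 0 the bound state is ψ ∝ e^{−κ|x|}; integrating the TISE across the delta gives the cusp condition 2κ = 2mλ/ℏ², so κ = 4.880.
Then E = −ℏ²κ²/(2m) = −mλ²/(2ℏ²) = -11.91.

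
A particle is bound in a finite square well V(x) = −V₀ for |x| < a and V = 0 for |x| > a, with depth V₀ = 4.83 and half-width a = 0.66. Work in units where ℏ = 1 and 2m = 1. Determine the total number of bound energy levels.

Define the well-strength parameter z₀ = (a/ℏ)√(2mV₀) = 0.66 × √(2·0.5·4.83) = 1.450.
A new bound state (alternating even/odd) appears each time z₀ passes a multiple of π/2, so N = ⌊2z₀/π⌋ + 1 = ⌊0.9234⌋ + 1 = 1.

N = 1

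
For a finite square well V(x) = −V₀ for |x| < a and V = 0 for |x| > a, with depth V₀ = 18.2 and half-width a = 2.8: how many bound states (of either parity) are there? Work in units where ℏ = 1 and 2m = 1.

N = 8

The dimensionless depth is z₀ = a√(2mV₀)/ℏ = 2.8 × √(18.20) = 11.95.
The even/odd transcendental equations gain one root per π/2 in z₀, giving N = 1 + ⌊2z₀/π⌋ = 1 + ⌊7.605⌋ = 8.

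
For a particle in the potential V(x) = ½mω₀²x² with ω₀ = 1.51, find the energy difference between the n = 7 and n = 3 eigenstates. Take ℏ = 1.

ΔE = 6.04

E_n = ℏω₀(n + ½), so ΔE = (7 − 3) ℏω₀ = 4 × 1.51 = 6.040.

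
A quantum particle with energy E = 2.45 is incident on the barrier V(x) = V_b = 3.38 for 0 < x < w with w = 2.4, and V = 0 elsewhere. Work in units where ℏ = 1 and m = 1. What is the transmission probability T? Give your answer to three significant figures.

Since E < V_b the interior solution is evanescent with decay constant κ = √(2m(V_b − E))/ℏ = 1.364.
κw = 3.273, sinh(κw) = 13.18.
Matching ψ, ψ′ at both faces gives T = [1 + V_b² sinh²(κw) / (4E(V_b − E))]⁻¹ = 1/218.7 = 0.00457.

T = 0.00457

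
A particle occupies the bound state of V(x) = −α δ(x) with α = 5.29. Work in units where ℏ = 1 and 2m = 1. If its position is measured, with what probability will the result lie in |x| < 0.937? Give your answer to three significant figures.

The normalised bound state is ψ = √κ e^{−κ|x|} with κ = mα/ℏ² = 2.645.
P(|x| < d) = ∫_{−d}^{d} κ e^{−2κ|x|} dx = 1 − e^{−2κd} = 1 − e^{−4.957} = 0.9930.

P = 0.993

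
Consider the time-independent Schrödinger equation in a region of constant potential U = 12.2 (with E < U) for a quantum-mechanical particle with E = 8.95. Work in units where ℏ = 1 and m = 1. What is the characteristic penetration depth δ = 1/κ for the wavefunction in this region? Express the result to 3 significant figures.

Since E < U the TISE in this region is ψ'' = κ²ψ with κ = √(2m(U − E))/ℏ.
κ = √(2 × 1 × 3.25) = 2.550. The penetration depth is δ = 1/κ = 0.392.

δ = 0.392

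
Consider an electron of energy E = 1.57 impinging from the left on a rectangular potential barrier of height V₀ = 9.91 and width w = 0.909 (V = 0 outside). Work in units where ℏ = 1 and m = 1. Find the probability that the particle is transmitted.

E < V₀: inside the barrier ψ ∝ e^{±κx} with κ = √(2m(V₀ − E))/ℏ = 4.084.
κw = 3.712, sinh(κw) = 20.47.
Matching ψ, ψ′ at both faces gives T = [1 + V₀² sinh²(κw) / (4E(V₀ − E))]⁻¹ = 1/786.3 = 0.00127.

T = 0.00127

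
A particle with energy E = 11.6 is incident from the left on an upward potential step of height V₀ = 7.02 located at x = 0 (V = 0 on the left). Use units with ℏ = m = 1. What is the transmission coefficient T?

On each side the TISE gives plane waves with k = √(2m(E − V))/ℏ: k₁ = √(2·1·11.6) = 4.817, k₂ = √(2·1·4.58) = 3.027.
Matching ψ and ψ′ at x = 0 gives r = (k₁ − k₂)/(k₁ + k₂), so R = r² = 0.05209 and T = 1 − R = 0.9479.

T = 0.948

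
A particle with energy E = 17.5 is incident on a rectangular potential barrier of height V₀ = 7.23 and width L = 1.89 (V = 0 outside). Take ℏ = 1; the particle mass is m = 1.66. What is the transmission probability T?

T = 0.932

E > V₀: inside the barrier k₂ = √(2m(E − V₀))/ℏ = 5.839, k₂L = 11.04.
Matching at both interfaces gives T⁻¹ = 1 + V₀² sin²(k₂L) / [4E(E − V₀)] = 1.073, hence T = 0.932.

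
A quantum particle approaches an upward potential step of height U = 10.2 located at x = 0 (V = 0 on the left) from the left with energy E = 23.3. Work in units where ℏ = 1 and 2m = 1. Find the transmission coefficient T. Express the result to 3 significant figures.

On each side the TISE gives plane waves with k = √(2m(E − V))/ℏ: k₁ = √(2·½·23.3) = 4.827, k₂ = √(2·½·13.1) = 3.619.
Matching ψ and ψ′ at x = 0 gives r = (k₁ − k₂)/(k₁ + k₂), so R = r² = 0.02044 and T = 1 − R = 0.9796.

T = 0.980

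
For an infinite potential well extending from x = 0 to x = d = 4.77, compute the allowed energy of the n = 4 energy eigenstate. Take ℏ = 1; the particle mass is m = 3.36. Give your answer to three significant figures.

E = 1.03

The infinite-well eigenfunctions ψ_n = √(2/d) sin(nπx/d) vanish at both walls, giving E_n = n²π²ℏ²/(2md²).
E_4 = 4² × π² / (2 × 3.36 × 4.77²) = 1.033.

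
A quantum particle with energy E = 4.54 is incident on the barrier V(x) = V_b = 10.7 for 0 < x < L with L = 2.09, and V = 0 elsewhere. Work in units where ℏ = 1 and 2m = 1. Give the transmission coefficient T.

E < V_b: inside the barrier ψ ∝ e^{±κx} with κ = √(2m(V_b − E))/ℏ = 2.482.
κL = 5.187, sinh(κL) = 89.48.
Matching ψ, ψ′ at both faces gives T = [1 + V_b² sinh²(κL) / (4E(V_b − E))]⁻¹ = 1/8196 = 0.000122.

T = 0.000122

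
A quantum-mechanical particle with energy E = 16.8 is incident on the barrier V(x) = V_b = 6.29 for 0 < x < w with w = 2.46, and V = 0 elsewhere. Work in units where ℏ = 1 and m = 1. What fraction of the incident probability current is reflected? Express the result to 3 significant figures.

E > V_b: inside the barrier k₂ = √(2m(E − V_b))/ℏ = 4.585, k₂w = 11.28.
T = [1 + V_b² sin²(k₂w) / (4E(E − V_b))]⁻¹ = 1/1.052 = 0.951.
R = 1 − T = 0.0491.

R = 0.0491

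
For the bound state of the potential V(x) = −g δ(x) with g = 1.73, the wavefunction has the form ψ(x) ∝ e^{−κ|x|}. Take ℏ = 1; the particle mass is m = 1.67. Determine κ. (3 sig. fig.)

κ = 2.89

Integrating the TISE across x = 0 gives the cusp condition ψ'(0⁺) − ψ'(0⁻) = −(2mg/ℏ²)ψ(0).
With ψ ∝ e^{−κ|x|} this yields −2κ = −2mg/ℏ², so κ = mg/ℏ² = 2.889.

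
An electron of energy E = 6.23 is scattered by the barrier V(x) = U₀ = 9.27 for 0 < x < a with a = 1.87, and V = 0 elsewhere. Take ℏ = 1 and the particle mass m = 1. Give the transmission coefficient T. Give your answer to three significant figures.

T = 0.000349

Since E < U₀ the interior solution is evanescent with decay constant κ = √(2m(U₀ − E))/ℏ = 2.466.
κa = 4.611, sinh(κa) = 50.29.
The exact tunnelling result is T⁻¹ = 1 + U₀² sinh²(κa) / [4E(U₀ − E)] = 2869, so T = 0.000349.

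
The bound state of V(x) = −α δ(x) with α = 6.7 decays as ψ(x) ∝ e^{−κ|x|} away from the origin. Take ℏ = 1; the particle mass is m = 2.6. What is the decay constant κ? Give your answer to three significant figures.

κ = 17.4

Integrating the TISE across x = 0 gives the cusp condition ψ'(0⁺) − ψ'(0⁻) = −(2mα/ℏ²)ψ(0).
With ψ ∝ e^{−κ|x|} this yields −2κ = −2mα/ℏ², so κ = mα/ℏ² = 17.42.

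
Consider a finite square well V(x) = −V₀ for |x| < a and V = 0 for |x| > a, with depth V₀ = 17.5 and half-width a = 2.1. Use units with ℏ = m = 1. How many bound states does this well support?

N = 8

Define the well-strength parameter z₀ = (a/ℏ)√(2mV₀) = 2.1 × √(2·1·17.5) = 12.42.
The even/odd transcendental equations gain one root per π/2 in z₀, giving N = 1 + ⌊2z₀/π⌋ = 1 + ⌊7.909⌋ = 8.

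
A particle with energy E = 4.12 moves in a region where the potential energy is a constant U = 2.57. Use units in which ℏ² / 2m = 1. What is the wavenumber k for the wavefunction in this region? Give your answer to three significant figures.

k = 1.24

With E > U the solution is oscillatory, ψ ∝ e^{±ikx} with k = √(2m(E − U))/ℏ.
k = √(2 × 0.5 × 1.55) = 1.245.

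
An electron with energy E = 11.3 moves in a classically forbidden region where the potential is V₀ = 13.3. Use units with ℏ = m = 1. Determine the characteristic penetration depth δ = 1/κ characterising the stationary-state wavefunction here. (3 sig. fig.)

δ = 0.500

Since E < V₀ the TISE in this region is ψ'' = κ²ψ with κ = √(2m(V₀ − E))/ℏ.
κ = √(2 × 1 × 2) = 2.000. The penetration depth is δ = 1/κ = 0.500.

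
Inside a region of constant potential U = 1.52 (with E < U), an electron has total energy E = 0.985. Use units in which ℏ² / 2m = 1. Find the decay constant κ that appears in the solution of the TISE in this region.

κ = 0.731

Since E < U the TISE in this region is ψ'' = κ²ψ with κ = √(2m(U − E))/ℏ.
κ = √(2 × 0.5 × 0.535) = 0.7314.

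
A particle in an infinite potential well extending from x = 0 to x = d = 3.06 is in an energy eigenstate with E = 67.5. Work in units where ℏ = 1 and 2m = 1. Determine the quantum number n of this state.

From E_n = n²π²ℏ²/(2md²) invert to n = √(2md²E)/(πℏ).
n = (3.06/π) × √(2 × 0.5 × 67.5) = 8.002 → n = 8.

n = 8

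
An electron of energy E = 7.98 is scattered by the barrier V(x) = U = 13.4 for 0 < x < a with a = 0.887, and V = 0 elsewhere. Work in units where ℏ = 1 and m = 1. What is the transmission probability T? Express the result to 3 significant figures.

T = 0.0111

E < U: inside the barrier ψ ∝ e^{±κx} with κ = √(2m(U − E))/ℏ = 3.292.
κa = 2.920, sinh(κa) = 9.247.
Matching ψ, ψ′ at both faces gives T = [1 + U² sinh²(κa) / (4E(U − E))]⁻¹ = 1/89.75 = 0.0111.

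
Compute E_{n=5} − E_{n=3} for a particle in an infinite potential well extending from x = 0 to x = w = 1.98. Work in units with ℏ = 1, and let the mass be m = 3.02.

E_n = n²π²ℏ²/(2mw²), so ΔE = (5² − 3²) π²ℏ²/(2mw²).
ΔE = 16 × π² / (2 × 3.02 × 1.98²) = 6.669.

ΔE = 6.67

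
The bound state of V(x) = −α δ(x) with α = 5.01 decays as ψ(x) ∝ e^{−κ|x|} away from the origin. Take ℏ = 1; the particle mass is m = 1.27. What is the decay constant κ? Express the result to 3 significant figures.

Integrating the TISE across x = 0 gives the cusp condition ψ'(0⁺) − ψ'(0⁻) = −(2mα/ℏ²)ψ(0).
With ψ ∝ e^{−κ|x|} this yields −2κ = −2mα/ℏ², so κ = mα/ℏ² = 6.363.

κ = 6.36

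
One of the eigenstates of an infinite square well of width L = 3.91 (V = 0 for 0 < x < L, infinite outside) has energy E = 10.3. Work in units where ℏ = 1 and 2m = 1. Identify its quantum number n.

From E_n = n²π²ℏ²/(2mL²) invert to n = √(2mL²E)/(πℏ).
n = (3.91/π) × √(2 × 0.5 × 10.3) = 3.994 → n = 4.

n = 4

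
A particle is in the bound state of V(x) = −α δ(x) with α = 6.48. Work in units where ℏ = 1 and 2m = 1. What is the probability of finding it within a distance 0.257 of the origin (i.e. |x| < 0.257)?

The normalised bound state is ψ = √κ e^{−κ|x|} with κ = mα/ℏ² = 3.240.
P(|x| < d) = ∫_{−d}^{d} κ e^{−2κ|x|} dx = 1 − e^{−2κd} = 1 − e^{−1.665} = 0.8109.

P = 0.811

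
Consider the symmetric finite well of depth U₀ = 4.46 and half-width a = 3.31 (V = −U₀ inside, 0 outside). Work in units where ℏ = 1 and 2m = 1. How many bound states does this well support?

N = 5

The dimensionless depth is z₀ = a√(2mU₀)/ℏ = 3.31 × √(4.460) = 6.990.
A new bound state (alternating even/odd) appears each time z₀ passes a multiple of π/2, so N = ⌊2z₀/π⌋ + 1 = ⌊4.450⌋ + 1 = 5.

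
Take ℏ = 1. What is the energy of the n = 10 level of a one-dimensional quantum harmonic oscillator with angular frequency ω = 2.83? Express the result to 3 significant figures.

Using E_n = (n + ½)ℏω: E_10 = 10.5 × 2.83 = 29.72.

E = 29.7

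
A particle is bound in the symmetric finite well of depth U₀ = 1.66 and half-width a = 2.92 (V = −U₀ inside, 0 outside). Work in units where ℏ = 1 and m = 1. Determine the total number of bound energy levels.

N = 4

The dimensionless depth is z₀ = a√(2mU₀)/ℏ = 2.92 × √(3.320) = 5.320.
The even/odd transcendental equations gain one root per π/2 in z₀, giving N = 1 + ⌊2z₀/π⌋ = 1 + ⌊3.387⌋ = 4.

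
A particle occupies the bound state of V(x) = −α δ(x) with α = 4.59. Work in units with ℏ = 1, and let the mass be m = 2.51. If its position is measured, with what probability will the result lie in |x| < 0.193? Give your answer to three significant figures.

P = 0.988

The normalised bound state is ψ = √κ e^{−κ|x|} with κ = mα/ℏ² = 11.52.
P(|x| < d) = ∫_{−d}^{d} κ e^{−2κ|x|} dx = 1 − e^{−2κd} = 1 − e^{−4.447} = 0.9883.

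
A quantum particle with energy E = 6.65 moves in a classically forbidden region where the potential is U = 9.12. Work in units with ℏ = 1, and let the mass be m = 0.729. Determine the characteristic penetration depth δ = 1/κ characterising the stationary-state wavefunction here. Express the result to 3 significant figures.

Since E < U the TISE in this region is ψ'' = κ²ψ with κ = √(2m(U − E))/ℏ.
κ = √(2 × 0.729 × 2.47) = 1.898. The penetration depth is δ = 1/κ = 0.527.

δ = 0.527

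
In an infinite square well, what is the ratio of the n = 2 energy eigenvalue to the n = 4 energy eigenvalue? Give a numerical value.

Since E_n ∝ n², the ratio is (2/4)² = 0.25.

0.25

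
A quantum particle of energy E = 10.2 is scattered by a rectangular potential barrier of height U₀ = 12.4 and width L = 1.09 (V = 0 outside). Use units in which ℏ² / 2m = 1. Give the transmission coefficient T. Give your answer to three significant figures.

E < U₀: inside the barrier ψ ∝ e^{±κx} with κ = √(2m(U₀ − E))/ℏ = 1.483.
κL = 1.617, sinh(κL) = 2.419.
The exact tunnelling result is T⁻¹ = 1 + U₀² sinh²(κL) / [4E(U₀ − E)] = 11.02, so T = 0.0907.

T = 0.0907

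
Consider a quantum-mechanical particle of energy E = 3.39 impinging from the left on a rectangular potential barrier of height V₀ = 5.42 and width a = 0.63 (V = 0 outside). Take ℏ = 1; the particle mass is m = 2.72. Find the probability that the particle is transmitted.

T = 0.0554

Since E < V₀ the interior solution is evanescent with decay constant κ = √(2m(V₀ − E))/ℏ = 3.323.
κa = 2.094, sinh(κa) = 3.995.
Matching ψ, ψ′ at both faces gives T = [1 + V₀² sinh²(κa) / (4E(V₀ − E))]⁻¹ = 1/18.04 = 0.0554.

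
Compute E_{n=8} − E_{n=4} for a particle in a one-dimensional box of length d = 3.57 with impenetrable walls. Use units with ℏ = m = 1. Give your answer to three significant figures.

E_n = n²π²ℏ²/(2md²), so ΔE = (8² − 4²) π²ℏ²/(2md²).
ΔE = 48 × π² / (2 × 1 × 3.57²) = 18.59.

ΔE = 18.6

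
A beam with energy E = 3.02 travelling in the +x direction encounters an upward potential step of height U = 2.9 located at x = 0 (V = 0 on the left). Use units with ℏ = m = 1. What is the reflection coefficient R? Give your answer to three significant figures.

On each side the TISE gives plane waves with k = √(2m(E − V))/ℏ: k₁ = √(2·1·3.02) = 2.458, k₂ = √(2·1·0.12) = 0.4899.
Continuity of ψ and ψ′ at the step yields the reflection amplitude r = (k₁ − k₂)/(k₁ + k₂) = 0.6676; thus R = |r|² = 0.4457, T = 0.5543.

R = 0.446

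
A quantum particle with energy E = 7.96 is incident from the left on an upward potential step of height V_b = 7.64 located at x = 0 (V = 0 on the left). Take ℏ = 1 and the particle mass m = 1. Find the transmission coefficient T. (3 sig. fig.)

On each side the TISE gives plane waves with k = √(2m(E − V))/ℏ: k₁ = √(2·1·7.96) = 3.990, k₂ = √(2·1·0.32) = 0.8000.
Matching ψ and ψ′ at x = 0 gives r = (k₁ − k₂)/(k₁ + k₂), so R = r² = 0.4435 and T = 1 − R = 0.5565.

T = 0.556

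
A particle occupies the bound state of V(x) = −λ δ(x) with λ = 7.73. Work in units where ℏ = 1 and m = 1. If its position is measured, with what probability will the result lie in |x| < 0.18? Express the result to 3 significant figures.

P = 0.938

The normalised bound state is ψ = √κ e^{−κ|x|} with κ = mλ/ℏ² = 7.730.
P(|x| < d) = ∫_{−d}^{d} κ e^{−2κ|x|} dx = 1 − e^{−2κd} = 1 − e^{−2.783} = 0.9381.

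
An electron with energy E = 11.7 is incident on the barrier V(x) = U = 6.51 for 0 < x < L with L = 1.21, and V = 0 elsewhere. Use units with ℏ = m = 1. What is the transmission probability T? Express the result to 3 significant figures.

Above the barrier the interior wavenumber is k₂ = √(2m(E − U))/ℏ = 3.222, giving phase k₂L = 3.898.
Matching at both interfaces gives T⁻¹ = 1 + U² sin²(k₂L) / [4E(E − U)] = 1.082, hence T = 0.924.

T = 0.924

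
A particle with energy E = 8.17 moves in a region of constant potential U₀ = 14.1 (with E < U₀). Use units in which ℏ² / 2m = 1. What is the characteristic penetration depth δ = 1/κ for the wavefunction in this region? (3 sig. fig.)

δ = 0.411

Since E < U₀ the TISE in this region is ψ'' = κ²ψ with κ = √(2m(U₀ − E))/ℏ.
κ = √(2 × 0.5 × 5.93) = 2.435. The penetration depth is δ = 1/κ = 0.411.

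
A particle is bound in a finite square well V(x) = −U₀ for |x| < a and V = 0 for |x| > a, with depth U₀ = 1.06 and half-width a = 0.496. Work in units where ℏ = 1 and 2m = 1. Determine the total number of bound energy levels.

N = 1

Define the well-strength parameter z₀ = (a/ℏ)√(2mU₀) = 0.496 × √(2·0.5·1.06) = 0.5107.
The even/odd transcendental equations gain one root per π/2 in z₀, giving N = 1 + ⌊2z₀/π⌋ = 1 + ⌊0.3251⌋ = 1.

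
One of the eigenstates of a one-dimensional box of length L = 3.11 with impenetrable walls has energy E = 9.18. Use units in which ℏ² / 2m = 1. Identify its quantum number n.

n = 3

From E_n = n²π²ℏ²/(2mL²) invert to n = √(2mL²E)/(πℏ).
n = (3.11/π) × √(2 × 0.5 × 9.18) = 2.999 → n = 3.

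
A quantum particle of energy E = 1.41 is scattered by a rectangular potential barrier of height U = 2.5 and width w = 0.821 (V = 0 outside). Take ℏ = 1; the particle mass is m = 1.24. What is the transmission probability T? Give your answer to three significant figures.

T = 0.233

E < U: inside the barrier ψ ∝ e^{±κx} with κ = √(2m(U − E))/ℏ = 1.644.
κw = 1.350, sinh(κw) = 1.799.
The exact tunnelling result is T⁻¹ = 1 + U² sinh²(κw) / [4E(U − E)] = 4.289, so T = 0.233.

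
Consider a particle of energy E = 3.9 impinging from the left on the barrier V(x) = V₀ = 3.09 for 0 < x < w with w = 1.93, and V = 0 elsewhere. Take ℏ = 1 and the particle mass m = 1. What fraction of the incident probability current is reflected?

Above the barrier the interior wavenumber is k₂ = √(2m(E − V₀))/ℏ = 1.273, giving phase k₂w = 2.456.
T = [1 + V₀² sin²(k₂w) / (4E(E − V₀))]⁻¹ = 1/1.303 = 0.768.
R = 1 − T = 0.232.

R = 0.232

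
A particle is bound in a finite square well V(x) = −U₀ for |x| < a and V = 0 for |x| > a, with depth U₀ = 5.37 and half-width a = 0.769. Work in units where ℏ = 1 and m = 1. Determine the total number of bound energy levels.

Define the well-strength parameter z₀ = (a/ℏ)√(2mU₀) = 0.769 × √(2·1·5.37) = 2.520.
A new bound state (alternating even/odd) appears each time z₀ passes a multiple of π/2, so N = ⌊2z₀/π⌋ + 1 = ⌊1.604⌋ + 1 = 2.

N = 2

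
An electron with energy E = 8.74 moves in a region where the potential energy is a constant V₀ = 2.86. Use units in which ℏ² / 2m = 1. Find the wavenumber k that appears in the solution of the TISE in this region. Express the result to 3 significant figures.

With E > V₀ the solution is oscillatory, ψ ∝ e^{±ikx} with k = √(2m(E − V₀))/ℏ.
k = √(2 × 0.5 × 5.88) = 2.425.

k = 2.42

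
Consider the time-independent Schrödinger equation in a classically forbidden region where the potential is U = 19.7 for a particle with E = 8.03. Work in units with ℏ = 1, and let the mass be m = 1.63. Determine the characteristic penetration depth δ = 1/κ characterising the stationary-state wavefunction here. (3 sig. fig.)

Since E < U the TISE in this region is ψ'' = κ²ψ with κ = √(2m(U − E))/ℏ.
κ = √(2 × 1.63 × 11.67) = 6.168. The penetration depth is δ = 1/κ = 0.162.

δ = 0.162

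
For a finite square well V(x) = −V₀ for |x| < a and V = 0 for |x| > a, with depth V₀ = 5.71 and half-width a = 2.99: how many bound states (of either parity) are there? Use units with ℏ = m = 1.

N = 7

Define the well-strength parameter z₀ = (a/ℏ)√(2mV₀) = 2.99 × √(2·1·5.71) = 10.10.
The even/odd transcendental equations gain one root per π/2 in z₀, giving N = 1 + ⌊2z₀/π⌋ = 1 + ⌊6.433⌋ = 7.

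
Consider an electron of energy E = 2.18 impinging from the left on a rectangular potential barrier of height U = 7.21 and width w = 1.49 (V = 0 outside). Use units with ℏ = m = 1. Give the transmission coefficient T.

Since E < U the interior solution is evanescent with decay constant κ = √(2m(U − E))/ℏ = 3.172.
κw = 4.726, sinh(κw) = 56.41.
Matching ψ, ψ′ at both faces gives T = [1 + U² sinh²(κw) / (4E(U − E))]⁻¹ = 1/3773 = 0.000265.

T = 0.000265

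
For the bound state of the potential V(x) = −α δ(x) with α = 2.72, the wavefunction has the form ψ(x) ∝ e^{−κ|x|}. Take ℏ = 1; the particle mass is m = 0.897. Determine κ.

κ = 2.44

Integrating the TISE across x = 0 gives the cusp condition ψ'(0⁺) − ψ'(0⁻) = −(2mα/ℏ²)ψ(0).
With ψ ∝ e^{−κ|x|} this yields −2κ = −2mα/ℏ², so κ = mα/ℏ² = 2.440.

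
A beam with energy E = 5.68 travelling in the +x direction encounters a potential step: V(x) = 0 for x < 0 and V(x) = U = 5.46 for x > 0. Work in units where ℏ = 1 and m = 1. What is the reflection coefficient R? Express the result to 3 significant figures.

The wavenumbers are k₁ = √(2mE)/ℏ = 3.370 on the left and k₂ = √(2m(E − U))/ℏ = 0.6633 on the right.
Continuity of ψ and ψ′ at the step yields the reflection amplitude r = (k₁ − k₂)/(k₁ + k₂) = 0.6711; thus R = |r|² = 0.4504, T = 0.5496.

R = 0.450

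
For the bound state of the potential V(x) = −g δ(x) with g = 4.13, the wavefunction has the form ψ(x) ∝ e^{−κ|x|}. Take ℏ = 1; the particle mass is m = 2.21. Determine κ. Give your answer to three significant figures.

κ = 9.13

Integrating the TISE across x = 0 gives the cusp condition ψ'(0⁺) − ψ'(0⁻) = −(2mg/ℏ²)ψ(0).
With ψ ∝ e^{−κ|x|} this yields −2κ = −2mg/ℏ², so κ = mg/ℏ² = 9.127.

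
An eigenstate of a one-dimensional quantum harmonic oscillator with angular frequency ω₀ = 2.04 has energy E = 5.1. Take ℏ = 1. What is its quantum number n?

n = 2

Invert E_n = (n + ½)ℏω₀: n = E/ℏω₀ − ½ = 2.000, so n = 2.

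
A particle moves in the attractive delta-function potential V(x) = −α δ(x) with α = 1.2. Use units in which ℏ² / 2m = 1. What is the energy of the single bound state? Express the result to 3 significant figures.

E = -0.360

For x ≠ 0 the bound state is ψ ∝ e^{−κ|x|}; integrating the TISE across the delta gives the cusp condition 2κ = 2mα/ℏ², so κ = 0.6000.
Then E = −ℏ²κ²/(2m) = −mα²/(2ℏ²) = -0.3600.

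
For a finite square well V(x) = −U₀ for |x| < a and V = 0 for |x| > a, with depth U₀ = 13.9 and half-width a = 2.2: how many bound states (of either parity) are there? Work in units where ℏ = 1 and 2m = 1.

The dimensionless depth is z₀ = a√(2mU₀)/ℏ = 2.2 × √(13.90) = 8.202.
The even/odd transcendental equations gain one root per π/2 in z₀, giving N = 1 + ⌊2z₀/π⌋ = 1 + ⌊5.222⌋ = 6.

N = 6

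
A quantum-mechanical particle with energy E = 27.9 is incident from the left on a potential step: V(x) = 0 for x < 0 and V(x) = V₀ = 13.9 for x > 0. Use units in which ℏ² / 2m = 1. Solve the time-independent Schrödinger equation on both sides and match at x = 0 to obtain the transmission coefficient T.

T = 0.971

The wavenumbers are k₁ = √(2mE)/ℏ = 5.282 on the left and k₂ = √(2m(E − V₀))/ℏ = 3.742 on the right.
Continuity of ψ and ψ′ at the step yields the reflection amplitude r = (k₁ − k₂)/(k₁ + k₂) = 0.1707; thus R = |r|² = 0.02914, T = 0.9709.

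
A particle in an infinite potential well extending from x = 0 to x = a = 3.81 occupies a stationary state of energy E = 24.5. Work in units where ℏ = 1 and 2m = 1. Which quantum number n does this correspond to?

From E_n = n²π²ℏ²/(2ma²) invert to n = √(2ma²E)/(πℏ).
n = (3.81/π) × √(2 × 0.5 × 24.5) = 6.003 → n = 6.

n = 6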